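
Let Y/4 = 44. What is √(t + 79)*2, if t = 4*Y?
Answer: 6*√87 ≈ 55.964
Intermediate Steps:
Y = 176 (Y = 4*44 = 176)
t = 704 (t = 4*176 = 704)
√(t + 79)*2 = √(704 + 79)*2 = √783*2 = (3*√87)*2 = 6*√87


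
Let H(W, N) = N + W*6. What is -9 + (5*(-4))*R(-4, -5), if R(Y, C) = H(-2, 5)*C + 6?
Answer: -829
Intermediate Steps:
H(W, N) = N + 6*W
R(Y, C) = 6 - 7*C (R(Y, C) = (5 + 6*(-2))*C + 6 = (5 - 12)*C + 6 = -7*C + 6 = 6 - 7*C)
-9 + (5*(-4))*R(-4, -5) = -9 + (5*(-4))*(6 - 7*(-5)) = -9 - 20*(6 + 35) = -9 - 20*41 = -9 - 820 = -829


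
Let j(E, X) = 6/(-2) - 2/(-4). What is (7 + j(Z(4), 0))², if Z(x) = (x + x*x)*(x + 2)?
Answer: 81/4 ≈ 20.250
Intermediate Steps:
Z(x) = (2 + x)*(x + x²) (Z(x) = (x + x²)*(2 + x) = (2 + x)*(x + x²))
j(E, X) = -5/2 (j(E, X) = 6*(-½) - 2*(-¼) = -3 + ½ = -5/2)
(7 + j(Z(4), 0))² = (7 - 5/2)² = (9/2)² = 81/4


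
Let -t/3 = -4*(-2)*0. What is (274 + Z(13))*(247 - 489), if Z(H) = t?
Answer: -66308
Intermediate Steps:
t = 0 (t = -3*(-4*(-2))*0 = -24*0 = -3*0 = 0)
Z(H) = 0
(274 + Z(13))*(247 - 489) = (274 + 0)*(247 - 489) = 274*(-242) = -66308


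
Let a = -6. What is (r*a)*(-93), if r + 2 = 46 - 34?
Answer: 5580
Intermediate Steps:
r = 10 (r = -2 + (46 - 34) = -2 + 12 = 10)
(r*a)*(-93) = (10*(-6))*(-93) = -60*(-93) = 5580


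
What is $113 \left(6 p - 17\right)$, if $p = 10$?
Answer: $4859$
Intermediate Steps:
$113 \left(6 p - 17\right) = 113 \left(6 \cdot 10 - 17\right) = 113 \left(60 - 17\right) = 113 \cdot 43 = 4859$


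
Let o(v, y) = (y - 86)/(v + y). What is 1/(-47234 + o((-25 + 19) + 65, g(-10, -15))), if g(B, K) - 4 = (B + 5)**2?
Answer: -88/4156649 ≈ -2.1171e-5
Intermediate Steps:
g(B, K) = 4 + (5 + B)**2 (g(B, K) = 4 + (B + 5)**2 = 4 + (5 + B)**2)
o(v, y) = (-86 + y)/(v + y)
1/(-47234 + o((-25 + 19) + 65, g(-10, -15))) = 1/(-47234 + (-86 + (4 + (5 - 10)**2))/(((-25 + 19) + 65) + (4 + (5 - 10)**2))) = 1/(-47234 + (-86 + (4 + (-5)**2))/((-6 + 65) + (4 + (-5)**2))) = 1/(-47234 + (-86 + (4 + 25))/(59 + (4 + 25))) = 1/(-47234 + (-86 + 29)/(59 + 29)) = 1/(-47234 - 57/88) = 1/(-4156649/88) = -88/4156649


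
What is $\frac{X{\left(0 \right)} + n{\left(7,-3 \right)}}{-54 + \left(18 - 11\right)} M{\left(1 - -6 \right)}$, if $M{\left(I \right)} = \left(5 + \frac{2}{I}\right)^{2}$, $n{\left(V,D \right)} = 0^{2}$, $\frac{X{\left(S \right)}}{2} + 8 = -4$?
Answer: $\frac{32856}{2303} \approx 14.267$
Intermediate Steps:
$X{\left(S \right)} = -24$ ($X{\left(S \right)} = -16 + 2 \left(-4\right) = -16 - 8 = -24$)
$n{\left(V,D \right)} = 0$
$\frac{X{\left(0 \right)} + n{\left(7,-3 \right)}}{-54 + \left(18 - 11\right)} M{\left(1 - -6 \right)} = \frac{-24 + 0}{-54 + \left(18 - 11\right)} \frac{\left(2 + 5 \left(1 - -6\right)\right)^{2}}{\left(1 - -6\right)^{2}} = - \frac{24}{-54 + 7} \frac{\left(2 + 5 \left(1 + 6\right)\right)^{2}}{\left(1 + 6\right)^{2}} = - \frac{24}{-47} \frac{\left(2 + 5 \cdot 7\right)^{2}}{49} = \left(-24\right) \left(- \frac{1}{47}\right) \frac{\left(2 + 35\right)^{2}}{49} = \frac{24 \frac{37^{2}}{49}}{47} = \frac{24 \cdot \frac{1}{49} \cdot 1369}{47} = \frac{24}{47} \cdot \frac{1369}{49} = \frac{32856}{2303}$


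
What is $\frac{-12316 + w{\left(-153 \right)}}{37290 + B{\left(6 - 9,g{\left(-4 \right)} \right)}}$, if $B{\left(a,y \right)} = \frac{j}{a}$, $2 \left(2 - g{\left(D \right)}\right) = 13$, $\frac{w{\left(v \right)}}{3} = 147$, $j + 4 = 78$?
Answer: $- \frac{1875}{5884} \approx -0.31866$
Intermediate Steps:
$j = 74$ ($j = -4 + 78 = 74$)
$w{\left(v \right)} = 441$ ($w{\left(v \right)} = 3 \cdot 147 = 441$)
$g{\left(D \right)} = - \frac{9}{2}$ ($g{\left(D \right)} = 2 - \frac{13}{2} = - \frac{9}{2}$)
$B{\left(a,y \right)} = \frac{74}{a}$
$\frac{-12316 + w{\left(-153 \right)}}{37290 + B{\left(6 - 9,g{\left(-4 \right)} \right)}} = \frac{-12316 + 441}{37290 + \frac{74}{6 - 9}} = - \frac{11875}{37290 + \frac{74}{6 - 9}} = - \frac{11875}{37290 + \frac{74}{-3}} = - \frac{11875}{37290 + 74 \left(- \frac{1}{3}\right)} = - \frac{11875}{37290 - \frac{74}{3}} = - \frac{11875}{\frac{111796}{3}} = \left(-11875\right) \frac{3}{111796} = - \frac{1875}{5884}$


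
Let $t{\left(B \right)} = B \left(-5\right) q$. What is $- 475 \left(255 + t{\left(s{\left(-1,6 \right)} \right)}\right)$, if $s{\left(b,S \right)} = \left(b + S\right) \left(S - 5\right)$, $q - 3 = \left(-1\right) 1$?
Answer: $-97375$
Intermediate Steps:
$q = 2$ ($q = 3 - 1 = 2$)
$s{\left(b,S \right)} = \left(-5 + S\right) \left(S + b\right)$ ($s{\left(b,S \right)} = \left(S + b\right) \left(-5 + S\right) = \left(-5 + S\right) \left(S + b\right)$)
$t{\left(B \right)} = - 10 B$ ($t{\left(B \right)} = B \left(-5\right) 2 = - 5 B 2 = - 10 B$)
$- 475 \left(255 + t{\left(s{\left(-1,6 \right)} \right)}\right) = - 475 \left(255 - 10 \left(6^{2} - 30 - -5 + 6 \left(-1\right)\right)\right) = - 475 \left(255 - 10 \left(36 - 30 + 5 - 6\right)\right) = - 475 \left(255 - 50\right) = \left(-475\right) 205 = -97375$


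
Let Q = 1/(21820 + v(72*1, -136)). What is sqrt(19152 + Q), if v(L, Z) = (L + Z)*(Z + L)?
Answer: sqrt(3215807806607)/12958 ≈ 138.39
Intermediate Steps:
v(L, Z) = (L + Z)**2 (v(L, Z) = (L + Z)*(L + Z) = (L + Z)**2)
Q = 1/25916 (Q = 1/(21820 + (72*1 - 136)**2) = 1/(21820 + (72 - 136)**2) = 1/(21820 + (-64)**2) = 1/(21820 + 4096) = 1/25916 ≈ 3.8586e-5)
sqrt(19152 + Q) = sqrt(19152 + 1/25916) = sqrt(496343233/25916) = sqrt(3215807806607)/12958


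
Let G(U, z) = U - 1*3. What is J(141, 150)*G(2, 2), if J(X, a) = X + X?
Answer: -282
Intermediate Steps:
J(X, a) = 2*X
G(U, z) = -3 + U (G(U, z) = U - 3 = -3 + U)
J(141, 150)*G(2, 2) = (2*141)*(-3 + 2) = 282*(-1) = -282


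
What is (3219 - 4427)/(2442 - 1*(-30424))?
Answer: -604/16433 ≈ -0.036755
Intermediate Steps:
(3219 - 4427)/(2442 - 1*(-30424)) = -1208/(2442 + 30424) = -1208/32866 = -1208*1/32866 = -604/16433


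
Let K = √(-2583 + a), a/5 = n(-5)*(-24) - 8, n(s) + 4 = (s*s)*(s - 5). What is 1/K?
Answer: √27857/27857 ≈ 0.0059915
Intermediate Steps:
n(s) = -4 + s²*(-5 + s) (n(s) = -4 + (s*s)*(s - 5) = -4 + s²*(-5 + s))
a = 30440 (a = 5*((-4 + (-5)³ - 5*(-5)²)*(-24) - 8) = 5*((-4 - 125 - 5*25)*(-24) - 8) = 5*((-4 - 125 - 125)*(-24) - 8) = 5*(-254*(-24) - 8) = 5*(6096 - 8) = 5*6088 = 30440)
K = √27857 (K = √(-2583 + 30440) = √27857 ≈ 166.90)
1/K = 1/(√27857) = √27857/27857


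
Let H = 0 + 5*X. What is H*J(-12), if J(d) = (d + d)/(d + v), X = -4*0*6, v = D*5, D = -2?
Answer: 0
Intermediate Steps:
v = -10 (v = -2*5 = -10)
X = 0 (X = 0*6 = 0)
J(d) = 2*d/(-10 + d) (J(d) = (d + d)/(d - 10) = (2*d)/(-10 + d) = 2*d/(-10 + d))
H = 0 (H = 0 + 5*0 = 0 + 0 = 0)
H*J(-12) = 0*(2*(-12)/(-10 - 12)) = 0*(2*(-12)/(-22)) = 0*(2*(-12)*(-1/22)) = 0*(12/11) = 0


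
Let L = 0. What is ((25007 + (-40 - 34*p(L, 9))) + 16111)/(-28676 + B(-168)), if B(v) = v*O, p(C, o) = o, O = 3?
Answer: -10193/7295 ≈ -1.3973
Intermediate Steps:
B(v) = 3*v (B(v) = v*3 = 3*v)
((25007 + (-40 - 34*p(L, 9))) + 16111)/(-28676 + B(-168)) = ((25007 + (-40 - 34*9)) + 16111)/(-28676 + 3*(-168)) = ((25007 + (-40 - 306)) + 16111)/(-28676 - 504) = ((25007 - 346) + 16111)/(-29180) = (24661 + 16111)*(-1/29180) = 40772*(-1/29180) = -10193/7295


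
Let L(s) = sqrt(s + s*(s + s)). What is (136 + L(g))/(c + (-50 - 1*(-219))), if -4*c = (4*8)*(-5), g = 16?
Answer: 136/209 + 4*sqrt(33)/209 ≈ 0.76066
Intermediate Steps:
L(s) = sqrt(s + 2*s**2) (L(s) = sqrt(s + s*(2*s)) = sqrt(s + 2*s**2))
c = 40 (c = -4*8*(-5)/4 = -8*(-5) = -1/4*(-160) = 40)
(136 + L(g))/(c + (-50 - 1*(-219))) = (136 + sqrt(16*(1 + 2*16)))/(40 + (-50 - 1*(-219))) = (136 + sqrt(16*(1 + 32)))/(40 + (-50 + 219)) = (136 + sqrt(16*33))/(40 + 169) = (136 + sqrt(528))/209 = (136 + 4*sqrt(33))*(1/209) = 136/209 + 4*sqrt(33)/209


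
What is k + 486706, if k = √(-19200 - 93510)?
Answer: 486706 + 17*I*√390 ≈ 4.8671e+5 + 335.72*I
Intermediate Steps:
k = 17*I*√390 (k = √(-112710) = 17*I*√390 ≈ 335.72*I)
k + 486706 = 17*I*√390 + 486706 = 486706 + 17*I*√390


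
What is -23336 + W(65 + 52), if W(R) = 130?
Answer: -23206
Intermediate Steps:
-23336 + W(65 + 52) = -23336 + 130 = -23206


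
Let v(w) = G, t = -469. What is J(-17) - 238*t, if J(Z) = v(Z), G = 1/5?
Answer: 558111/5 ≈ 1.1162e+5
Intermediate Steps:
G = 1/5 ≈ 0.20000
v(w) = 1/5
J(Z) = 1/5
J(-17) - 238*t = 1/5 - 238*(-469) = 1/5 + 111622 = 558111/5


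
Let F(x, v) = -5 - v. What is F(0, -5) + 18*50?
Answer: 900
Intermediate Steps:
F(0, -5) + 18*50 = (-5 - 1*(-5)) + 18*50 = (-5 + 5) + 900 = 0 + 900 = 900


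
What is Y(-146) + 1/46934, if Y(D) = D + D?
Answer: -13704727/46934 ≈ -292.00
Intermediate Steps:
Y(D) = 2*D
Y(-146) + 1/46934 = 2*(-146) + 1/46934 = -292 + 1/46934 = -13704727/46934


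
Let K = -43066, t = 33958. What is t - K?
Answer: 77024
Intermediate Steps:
t - K = 33958 - 1*(-43066) = 33958 + 43066 = 77024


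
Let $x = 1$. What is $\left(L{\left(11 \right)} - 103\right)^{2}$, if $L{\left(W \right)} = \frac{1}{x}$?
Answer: $10404$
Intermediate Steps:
$L{\left(W \right)} = 1$ ($L{\left(W \right)} = 1^{-1} = 1$)
$\left(L{\left(11 \right)} - 103\right)^{2} = \left(1 - 103\right)^{2} = \left(-102\right)^{2} = 10404$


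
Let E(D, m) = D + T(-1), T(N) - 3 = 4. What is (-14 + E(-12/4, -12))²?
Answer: 100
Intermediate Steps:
T(N) = 7 (T(N) = 3 + 4 = 7)
E(D, m) = 7 + D (E(D, m) = D + 7 = 7 + D)
(-14 + E(-12/4, -12))² = (-14 + (7 - 12/4))² = (-14 + (7 - 12*¼))² = (-14 + (7 - 3))² = (-14 + 4)² = (-10)² = 100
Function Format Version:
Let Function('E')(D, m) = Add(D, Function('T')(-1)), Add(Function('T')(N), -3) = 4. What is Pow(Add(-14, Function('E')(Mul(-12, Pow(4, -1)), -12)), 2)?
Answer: 100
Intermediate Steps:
Function('T')(N) = 7 (Function('T')(N) = Add(3, 4) = 7)
Function('E')(D, m) = Add(7, D) (Function('E')(D, m) = Add(D, 7) = Add(7, D))
Pow(Add(-14, Function('E')(Mul(-12, Pow(4, -1)), -12)), 2) = Pow(Add(-14, Add(7, Mul(-12, Pow(4, -1)))), 2) = Pow(Add(-14, Add(7, Mul(-12, Rational(1, 4)))), 2) = Pow(Add(-14, Add(7, -3)), 2) = Pow(Add(-14, 4), 2) = Pow(-10, 2) = 100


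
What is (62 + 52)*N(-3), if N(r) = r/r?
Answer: 114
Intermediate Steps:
N(r) = 1
(62 + 52)*N(-3) = (62 + 52)*1 = 114*1 = 114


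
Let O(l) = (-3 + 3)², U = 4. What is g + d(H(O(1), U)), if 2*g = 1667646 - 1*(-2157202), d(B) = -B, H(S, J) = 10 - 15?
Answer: 1912429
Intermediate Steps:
O(l) = 0 (O(l) = 0² = 0)
H(S, J) = -5
g = 1912424 (g = (1667646 - 1*(-2157202))/2 = (1667646 + 2157202)/2 = (½)*3824848 = 1912424)
g + d(H(O(1), U)) = 1912424 - 1*(-5) = 1912424 + 5 = 1912429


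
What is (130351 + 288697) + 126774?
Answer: 545822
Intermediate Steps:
(130351 + 288697) + 126774 = 419048 + 126774 = 545822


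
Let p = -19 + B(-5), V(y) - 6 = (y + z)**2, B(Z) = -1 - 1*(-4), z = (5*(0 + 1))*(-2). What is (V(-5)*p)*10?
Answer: -36960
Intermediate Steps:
z = -10 (z = (5*1)*(-2) = 5*(-2) = -10)
B(Z) = 3 (B(Z) = -1 + 4 = 3)
V(y) = 6 + (-10 + y)**2 (V(y) = 6 + (y - 10)**2 = 6 + (-10 + y)**2)
p = -16 (p = -19 + 3 = -16)
(V(-5)*p)*10 = ((6 + (-10 - 5)**2)*(-16))*10 = ((6 + (-15)**2)*(-16))*10 = ((6 + 225)*(-16))*10 = (231*(-16))*10 = -3696*10 = -36960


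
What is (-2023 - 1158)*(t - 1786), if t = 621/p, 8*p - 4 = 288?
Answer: 410781616/73 ≈ 5.6271e+6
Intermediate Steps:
p = 73/2 (p = ½ + (⅛)*288 = ½ + 36 = 73/2 ≈ 36.500)
t = 1242/73 (t = 621/(73/2) = 621*(2/73) = 1242/73 ≈ 17.014)
(-2023 - 1158)*(t - 1786) = (-2023 - 1158)*(1242/73 - 1786) = -3181*(-129136/73) = 410781616/73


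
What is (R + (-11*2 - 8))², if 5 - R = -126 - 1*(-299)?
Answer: 39204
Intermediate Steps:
R = -168 (R = 5 - (-126 - 1*(-299)) = 5 - (-126 + 299) = 5 - 1*173 = 5 - 173 = -168)
(R + (-11*2 - 8))² = (-168 + (-11*2 - 8))² = (-168 + (-22 - 8))² = (-168 - 30)² = (-198)² = 39204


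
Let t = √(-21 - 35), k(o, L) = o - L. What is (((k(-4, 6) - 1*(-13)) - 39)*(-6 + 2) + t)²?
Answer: 20680 + 576*I*√14 ≈ 20680.0 + 2155.2*I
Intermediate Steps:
t = 2*I*√14 (t = √(-56) = 2*I*√14 ≈ 7.4833*I)
(((k(-4, 6) - 1*(-13)) - 39)*(-6 + 2) + t)² = ((((-4 - 1*6) - 1*(-13)) - 39)*(-6 + 2) + 2*I*√14)² = ((((-4 - 6) + 13) - 39)*(-4) + 2*I*√14)² = (((-10 + 13) - 39)*(-4) + 2*I*√14)² = ((3 - 39)*(-4) + 2*I*√14)² = (-36*(-4) + 2*I*√14)² = (144 + 2*I*√14)²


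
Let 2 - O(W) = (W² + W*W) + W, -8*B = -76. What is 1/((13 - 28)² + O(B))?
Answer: 1/37 ≈ 0.027027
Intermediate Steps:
B = 19/2 (B = -⅛*(-76) = 19/2 ≈ 9.5000)
O(W) = 2 - W - 2*W² (O(W) = 2 - ((W² + W*W) + W) = 2 - ((W² + W²) + W) = 2 - (2*W² + W) = 2 - (W + 2*W²) = 2 + (-W - 2*W²) = 2 - W - 2*W²)
1/((13 - 28)² + O(B)) = 1/((13 - 28)² + (2 - 1*19/2 - 2*(19/2)²)) = 1/((-15)² + (2 - 19/2 - 2*361/4)) = 1/(225 + (2 - 19/2 - 361/2)) = 1/(225 - 188) = 1/37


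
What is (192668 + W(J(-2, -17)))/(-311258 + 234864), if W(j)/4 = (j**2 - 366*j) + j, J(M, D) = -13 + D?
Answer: -120034/38197 ≈ -3.1425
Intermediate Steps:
W(j) = -1460*j + 4*j**2 (W(j) = 4*((j**2 - 366*j) + j) = 4*(j**2 - 365*j) = -1460*j + 4*j**2)
(192668 + W(J(-2, -17)))/(-311258 + 234864) = (192668 + 4*(-13 - 17)*(-365 + (-13 - 17)))/(-311258 + 234864) = (192668 + 4*(-30)*(-365 - 30))/(-76394) = (192668 + 4*(-30)*(-395))*(-1/76394) = (192668 + 47400)*(-1/76394) = 240068*(-1/76394) = -120034/38197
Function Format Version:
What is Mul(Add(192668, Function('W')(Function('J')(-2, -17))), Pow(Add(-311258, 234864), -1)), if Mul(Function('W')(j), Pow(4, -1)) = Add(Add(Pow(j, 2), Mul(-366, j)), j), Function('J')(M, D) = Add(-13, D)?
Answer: Rational(-120034, 38197) ≈ -3.1425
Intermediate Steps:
Function('W')(j) = Add(Mul(-1460, j), Mul(4, Pow(j, 2))) (Function('W')(j) = Mul(4, Add(Add(Pow(j, 2), Mul(-366, j)), j)) = Mul(4, Add(Pow(j, 2), Mul(-365, j))) = Add(Mul(-1460, j), Mul(4, Pow(j, 2))))
Mul(Add(192668, Function('W')(Function('J')(-2, -17))), Pow(Add(-311258, 234864), -1)) = Mul(Add(192668, Mul(4, Add(-13, -17), Add(-365, Add(-13, -17)))), Pow(Add(-311258, 234864), -1)) = Mul(Add(192668, Mul(4, -30, Add(-365, -30))), Pow(-76394, -1)) = Mul(Add(192668, Mul(4, -30, -395)), Rational(-1, 76394)) = Mul(Add(192668, 47400), Rational(-1, 76394)) = Mul(240068, Rational(-1, 76394)) = Rational(-120034, 38197)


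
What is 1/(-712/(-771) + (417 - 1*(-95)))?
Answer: 771/395464 ≈ 0.0019496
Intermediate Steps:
1/(-712/(-771) + (417 - 1*(-95))) = 1/(-712*(-1/771) + (417 + 95)) = 1/(712/771 + 512) = 1/(395464/771) = 771/395464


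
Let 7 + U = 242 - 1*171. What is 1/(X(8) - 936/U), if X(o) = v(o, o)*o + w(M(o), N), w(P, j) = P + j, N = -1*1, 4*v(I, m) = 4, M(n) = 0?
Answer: -8/61 ≈ -0.13115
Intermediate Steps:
U = 64 (U = -7 + (242 - 1*171) = -7 + (242 - 171) = -7 + 71 = 64)
v(I, m) = 1 (v(I, m) = (¼)*4 = 1)
N = -1
X(o) = -1 + o (X(o) = 1*o + (0 - 1) = o - 1 = -1 + o)
1/(X(8) - 936/U) = 1/((-1 + 8) - 936/64) = 1/(7 - 936*1/64) = 1/(7 - 117/8) = 1/(-61/8) = -8/61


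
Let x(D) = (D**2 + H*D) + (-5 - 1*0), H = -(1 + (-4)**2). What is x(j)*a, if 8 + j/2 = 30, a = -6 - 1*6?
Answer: -14196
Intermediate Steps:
a = -12 (a = -6 - 6 = -12)
j = 44 (j = -16 + 2*30 = -16 + 60 = 44)
H = -17 (H = -(1 + 16) = -1*17 = -17)
x(D) = -5 + D**2 - 17*D (x(D) = (D**2 - 17*D) + (-5 - 1*0) = (D**2 - 17*D) + (-5 + 0) = (D**2 - 17*D) - 5 = -5 + D**2 - 17*D)
x(j)*a = (-5 + 44**2 - 17*44)*(-12) = (-5 + 1936 - 748)*(-12) = 1183*(-12) = -14196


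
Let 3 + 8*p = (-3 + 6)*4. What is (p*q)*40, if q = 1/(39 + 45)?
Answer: 15/28 ≈ 0.53571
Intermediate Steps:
q = 1/84 ≈ 0.011905
p = 9/8 (p = -3/8 + ((-3 + 6)*4)/8 = -3/8 + (3*4)/8 = -3/8 + (1/8)*12 = -3/8 + 3/2 = 9/8 ≈ 1.1250)
(p*q)*40 = ((9/8)*(1/84))*40 = (3/224)*40 = 15/28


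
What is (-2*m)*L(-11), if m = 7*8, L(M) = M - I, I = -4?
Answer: 784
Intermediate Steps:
L(M) = 4 + M (L(M) = M - 1*(-4) = M + 4 = 4 + M)
m = 56
(-2*m)*L(-11) = (-2*56)*(4 - 11) = -112*(-7) = 784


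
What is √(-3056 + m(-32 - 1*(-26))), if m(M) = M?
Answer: I*√3062 ≈ 55.335*I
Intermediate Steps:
√(-3056 + m(-32 - 1*(-26))) = √(-3056 + (-32 - 1*(-26))) = √(-3056 + (-32 + 26)) = √(-3056 - 6) = √(-3062) = I*√3062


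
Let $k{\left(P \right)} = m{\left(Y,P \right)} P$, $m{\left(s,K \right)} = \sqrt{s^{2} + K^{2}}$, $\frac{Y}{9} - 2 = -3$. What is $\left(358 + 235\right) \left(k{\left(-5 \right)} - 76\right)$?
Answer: $-45068 - 2965 \sqrt{106} \approx -75595.0$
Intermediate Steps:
$Y = -9$ ($Y = 18 + 9 \left(-3\right) = 18 - 27 = -9$)
$m{\left(s,K \right)} = \sqrt{K^{2} + s^{2}}$
$k{\left(P \right)} = P \sqrt{81 + P^{2}}$ ($k{\left(P \right)} = \sqrt{P^{2} + \left(-9\right)^{2}} P = \sqrt{P^{2} + 81} P = \sqrt{81 + P^{2}} P = P \sqrt{81 + P^{2}}$)
$\left(358 + 235\right) \left(k{\left(-5 \right)} - 76\right) = \left(358 + 235\right) \left(- 5 \sqrt{81 + \left(-5\right)^{2}} - 76\right) = 593 \left(- 5 \sqrt{81 + 25} - 76\right) = 593 \left(- 5 \sqrt{106} - 76\right) = 593 \left(-76 - 5 \sqrt{106}\right) = -45068 - 2965 \sqrt{106}$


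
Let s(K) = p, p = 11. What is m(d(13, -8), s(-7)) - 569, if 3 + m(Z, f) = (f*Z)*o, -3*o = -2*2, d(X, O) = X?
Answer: -1144/3 ≈ -381.33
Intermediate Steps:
o = 4/3 (o = -(-2)*2/3 = -1/3*(-4) = 4/3 ≈ 1.3333)
s(K) = 11
m(Z, f) = -3 + 4*Z*f/3 (m(Z, f) = -3 + (f*Z)*(4/3) = -3 + (Z*f)*(4/3) = -3 + 4*Z*f/3)
m(d(13, -8), s(-7)) - 569 = (-3 + (4/3)*13*11) - 569 = (-3 + 572/3) - 569 = 563/3 - 569 = -1144/3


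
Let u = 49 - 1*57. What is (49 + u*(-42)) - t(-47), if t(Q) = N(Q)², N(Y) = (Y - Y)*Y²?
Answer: 385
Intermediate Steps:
u = -8 (u = 49 - 57 = -8)
N(Y) = 0 (N(Y) = 0*Y² = 0)
t(Q) = 0 (t(Q) = 0² = 0)
(49 + u*(-42)) - t(-47) = (49 - 8*(-42)) - 1*0 = (49 + 336) + 0 = 385 + 0 = 385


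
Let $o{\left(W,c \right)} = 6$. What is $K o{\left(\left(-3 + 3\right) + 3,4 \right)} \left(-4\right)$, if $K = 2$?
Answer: $-48$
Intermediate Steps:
$K o{\left(\left(-3 + 3\right) + 3,4 \right)} \left(-4\right) = 2 \cdot 6 \left(-4\right) = 12 \left(-4\right) = -48$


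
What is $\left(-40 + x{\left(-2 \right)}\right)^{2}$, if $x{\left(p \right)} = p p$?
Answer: $1296$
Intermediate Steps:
$x{\left(p \right)} = p^{2}$
$\left(-40 + x{\left(-2 \right)}\right)^{2} = \left(-40 + \left(-2\right)^{2}\right)^{2} = \left(-40 + 4\right)^{2} = \left(-36\right)^{2} = 1296$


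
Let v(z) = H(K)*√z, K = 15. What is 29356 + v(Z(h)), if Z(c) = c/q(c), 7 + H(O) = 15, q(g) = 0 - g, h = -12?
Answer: 29356 + 8*I ≈ 29356.0 + 8.0*I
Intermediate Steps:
q(g) = -g
H(O) = 8 (H(O) = -7 + 15 = 8)
Z(c) = -1 (Z(c) = c/((-c)) = c*(-1/c) = -1)
v(z) = 8*√z
29356 + v(Z(h)) = 29356 + 8*√(-1) = 29356 + 8*I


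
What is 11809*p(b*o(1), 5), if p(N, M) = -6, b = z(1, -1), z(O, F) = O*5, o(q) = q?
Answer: -70854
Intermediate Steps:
z(O, F) = 5*O
b = 5 (b = 5*1 = 5)
11809*p(b*o(1), 5) = 11809*(-6) = -70854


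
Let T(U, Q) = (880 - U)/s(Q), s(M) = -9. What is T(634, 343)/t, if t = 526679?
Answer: -82/1580037 ≈ -5.1898e-5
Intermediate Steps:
T(U, Q) = -880/9 + U/9 (T(U, Q) = (880 - U)/(-9) = (880 - U)*(-1/9) = -880/9 + U/9)
T(634, 343)/t = (-880/9 + (1/9)*634)/526679 = (-880/9 + 634/9)*(1/526679) = -82/3*1/526679 = -82/1580037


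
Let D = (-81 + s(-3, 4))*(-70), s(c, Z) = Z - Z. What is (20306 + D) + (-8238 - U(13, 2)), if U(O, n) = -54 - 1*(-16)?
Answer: 17776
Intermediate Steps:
U(O, n) = -38 (U(O, n) = -54 + 16 = -38)
s(c, Z) = 0
D = 5670 (D = (-81 + 0)*(-70) = -81*(-70) = 5670)
(20306 + D) + (-8238 - U(13, 2)) = (20306 + 5670) + (-8238 - 1*(-38)) = 25976 + (-8238 + 38) = 25976 - 8200 = 17776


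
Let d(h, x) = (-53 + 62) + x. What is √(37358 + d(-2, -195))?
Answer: 2*√9293 ≈ 192.80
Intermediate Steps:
d(h, x) = 9 + x
√(37358 + d(-2, -195)) = √(37358 + (9 - 195)) = √(37358 - 186) = √37172 = 2*√9293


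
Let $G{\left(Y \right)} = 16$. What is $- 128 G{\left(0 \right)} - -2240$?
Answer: $192$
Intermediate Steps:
$- 128 G{\left(0 \right)} - -2240 = \left(-128\right) 16 - -2240 = -2048 + 2240 = 192$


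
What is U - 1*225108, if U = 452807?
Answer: 227699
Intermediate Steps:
U - 1*225108 = 452807 - 1*225108 = 452807 - 225108 = 227699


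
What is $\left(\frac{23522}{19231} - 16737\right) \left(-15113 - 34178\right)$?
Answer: $\frac{15864097630975}{19231} \approx 8.2492 \cdot 10^{8}$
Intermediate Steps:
$\left(\frac{23522}{19231} - 16737\right) \left(-15113 - 34178\right) = \left(23522 \cdot \frac{1}{19231} - 16737\right) \left(-49291\right) = \left(\frac{23522}{19231} - 16737\right) \left(-49291\right) = \left(- \frac{321845725}{19231}\right) \left(-49291\right) = \frac{15864097630975}{19231}$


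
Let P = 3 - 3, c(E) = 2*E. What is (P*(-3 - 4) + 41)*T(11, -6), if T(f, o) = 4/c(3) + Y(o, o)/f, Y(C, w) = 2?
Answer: 1148/33 ≈ 34.788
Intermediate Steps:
P = 0
T(f, o) = ⅔ + 2/f (T(f, o) = 4/((2*3)) + 2/f = 4/6 + 2/f = 4*(⅙) + 2/f = ⅔ + 2/f)
(P*(-3 - 4) + 41)*T(11, -6) = (0*(-3 - 4) + 41)*(⅔ + 2/11) = (0*(-7) + 41)*(⅔ + 2*(1/11)) = (0 + 41)*(⅔ + 2/11) = 41*(28/33) = 1148/33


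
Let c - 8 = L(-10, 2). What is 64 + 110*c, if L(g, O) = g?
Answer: -156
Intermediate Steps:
c = -2 (c = 8 - 10 = -2)
64 + 110*c = 64 + 110*(-2) = 64 - 220 = -156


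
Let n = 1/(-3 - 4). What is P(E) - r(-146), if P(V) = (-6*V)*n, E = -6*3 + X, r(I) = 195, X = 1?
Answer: -1467/7 ≈ -209.57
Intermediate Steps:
n = -⅐ (n = 1/(-7) = -⅐ ≈ -0.14286)
E = -17 (E = -6*3 + 1 = -18 + 1 = -17)
P(V) = 6*V/7 (P(V) = -6*V*(-⅐) = 6*V/7)
P(E) - r(-146) = (6/7)*(-17) - 1*195 = -102/7 - 195 = -1467/7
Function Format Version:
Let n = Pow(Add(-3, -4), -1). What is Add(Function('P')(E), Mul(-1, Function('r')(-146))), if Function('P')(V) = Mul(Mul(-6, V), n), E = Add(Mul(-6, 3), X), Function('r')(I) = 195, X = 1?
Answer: Rational(-1467, 7) ≈ -209.57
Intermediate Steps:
n = Rational(-1, 7) (n = Pow(-7, -1) = Rational(-1, 7) ≈ -0.14286)
E = -17 (E = Add(Mul(-6, 3), 1) = Add(-18, 1) = -17)
Function('P')(V) = Mul(Rational(6, 7), V) (Function('P')(V) = Mul(Mul(-6, V), Rational(-1, 7)) = Mul(Rational(6, 7), V))
Add(Function('P')(E), Mul(-1, Function('r')(-146))) = Add(Mul(Rational(6, 7), -17), Mul(-1, 195)) = Add(Rational(-102, 7), -195) = Rational(-1467, 7)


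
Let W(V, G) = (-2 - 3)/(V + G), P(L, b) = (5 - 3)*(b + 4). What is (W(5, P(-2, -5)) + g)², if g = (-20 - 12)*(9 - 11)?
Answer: 34969/9 ≈ 3885.4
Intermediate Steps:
P(L, b) = 8 + 2*b (P(L, b) = 2*(4 + b) = 8 + 2*b)
W(V, G) = -5/(G + V)
g = 64 (g = -32*(-2) = 64)
(W(5, P(-2, -5)) + g)² = (-5/((8 + 2*(-5)) + 5) + 64)² = (-5/((8 - 10) + 5) + 64)² = (-5/(-2 + 5) + 64)² = (-5/3 + 64)² = (187/3)² = 34969/9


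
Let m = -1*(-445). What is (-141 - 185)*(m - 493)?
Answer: 15648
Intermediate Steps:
m = 445
(-141 - 185)*(m - 493) = (-141 - 185)*(445 - 493) = -326*(-48) = 15648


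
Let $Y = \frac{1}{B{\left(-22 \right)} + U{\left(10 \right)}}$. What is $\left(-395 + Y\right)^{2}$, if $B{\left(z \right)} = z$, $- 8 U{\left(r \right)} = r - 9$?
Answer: $\frac{4889225929}{31329} \approx 1.5606 \cdot 10^{5}$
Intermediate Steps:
$U{\left(r \right)} = \frac{9}{8} - \frac{r}{8}$ ($U{\left(r \right)} = - \frac{r - 9}{8} = - \frac{-9 + r}{8} = \frac{9}{8} - \frac{r}{8}$)
$Y = - \frac{8}{177}$ ($Y = \frac{1}{-22 + \left(\frac{9}{8} - \frac{5}{4}\right)} = \frac{1}{-22 - \frac{1}{8}} = \frac{1}{- \frac{177}{8}} = - \frac{8}{177} \approx -0.045198$)
$\left(-395 + Y\right)^{2} = \left(-395 - \frac{8}{177}\right)^{2} = \left(- \frac{69923}{177}\right)^{2} = \frac{4889225929}{31329}$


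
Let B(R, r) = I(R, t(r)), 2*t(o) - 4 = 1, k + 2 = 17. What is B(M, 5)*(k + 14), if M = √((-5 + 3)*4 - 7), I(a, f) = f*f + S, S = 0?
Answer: 725/4 ≈ 181.25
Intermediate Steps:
k = 15 (k = -2 + 17 = 15)
t(o) = 5/2 (t(o) = 2 + (½)*1 = 2 + ½ = 5/2)
I(a, f) = f² (I(a, f) = f*f + 0 = f² + 0 = f²)
M = I*√15 (M = √(-2*4 - 7) = √(-8 - 7) = √(-15) = I*√15 ≈ 3.873*I)
B(R, r) = 25/4 (B(R, r) = (5/2)² = 25/4)
B(M, 5)*(k + 14) = 25*(15 + 14)/4 = (25/4)*29 = 725/4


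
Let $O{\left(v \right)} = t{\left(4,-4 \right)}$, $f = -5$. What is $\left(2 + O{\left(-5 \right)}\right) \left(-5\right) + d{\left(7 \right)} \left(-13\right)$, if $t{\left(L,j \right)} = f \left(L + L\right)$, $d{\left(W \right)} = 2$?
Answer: $164$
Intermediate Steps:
$t{\left(L,j \right)} = - 10 L$ ($t{\left(L,j \right)} = - 5 \left(L + L\right) = - 5 \cdot 2 L = - 10 L$)
$O{\left(v \right)} = -40$ ($O{\left(v \right)} = \left(-10\right) 4 = -40$)
$\left(2 + O{\left(-5 \right)}\right) \left(-5\right) + d{\left(7 \right)} \left(-13\right) = \left(2 - 40\right) \left(-5\right) + 2 \left(-13\right) = \left(-38\right) \left(-5\right) - 26 = 190 - 26 = 164$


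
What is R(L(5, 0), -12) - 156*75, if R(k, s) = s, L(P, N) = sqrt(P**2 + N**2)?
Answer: -11712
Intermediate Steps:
L(P, N) = sqrt(N**2 + P**2)
R(L(5, 0), -12) - 156*75 = -12 - 156*75 = -12 - 11700 = -11712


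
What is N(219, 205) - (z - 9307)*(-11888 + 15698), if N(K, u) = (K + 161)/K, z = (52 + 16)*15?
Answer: 6914590310/219 ≈ 3.1573e+7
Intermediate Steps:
z = 1020 (z = 68*15 = 1020)
N(K, u) = (161 + K)/K
N(219, 205) - (z - 9307)*(-11888 + 15698) = (161 + 219)/219 - (1020 - 9307)*(-11888 + 15698) = (1/219)*380 - (-8287)*3810 = 380/219 - 1*(-31573470) = 380/219 + 31573470 = 6914590310/219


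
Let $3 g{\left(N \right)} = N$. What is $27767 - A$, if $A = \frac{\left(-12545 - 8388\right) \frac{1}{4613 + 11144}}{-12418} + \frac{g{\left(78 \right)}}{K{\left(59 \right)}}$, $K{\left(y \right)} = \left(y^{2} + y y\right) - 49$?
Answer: $\frac{37559573076522541}{1352669654938} \approx 27767.0$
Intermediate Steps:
$K{\left(y \right)} = -49 + 2 y^{2}$ ($K{\left(y \right)} = \left(y^{2} + y^{2}\right) - 49 = 2 y^{2} - 49 = -49 + 2 y^{2}$)
$g{\left(N \right)} = \frac{N}{3}$
$A = \frac{5232140905}{1352669654938}$ ($A = \frac{\left(-12545 - 8388\right) \frac{1}{4613 + 11144}}{-12418} + \frac{\frac{1}{3} \cdot 78}{-49 + 2 \cdot 59^{2}} = - \frac{20933}{15757} \left(- \frac{1}{12418}\right) + \frac{26}{-49 + 2 \cdot 3481} = \left(-20933\right) \frac{1}{15757} \left(- \frac{1}{12418}\right) + \frac{26}{-49 + 6962} = \left(- \frac{20933}{15757}\right) \left(- \frac{1}{12418}\right) + \frac{26}{6913} = \frac{20933}{195670426} + 26 \cdot \frac{1}{6913} = \frac{20933}{195670426} + \frac{26}{6913} = \frac{5232140905}{1352669654938} \approx 0.003868$)
$27767 - A = 27767 - \frac{5232140905}{1352669654938} = \frac{37559573076522541}{1352669654938}$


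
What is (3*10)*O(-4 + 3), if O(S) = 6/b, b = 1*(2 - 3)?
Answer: -180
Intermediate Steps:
b = -1 (b = 1*(-1) = -1)
O(S) = -6 (O(S) = 6/(-1) = 6*(-1) = -6)
(3*10)*O(-4 + 3) = (3*10)*(-6) = 30*(-6) = -180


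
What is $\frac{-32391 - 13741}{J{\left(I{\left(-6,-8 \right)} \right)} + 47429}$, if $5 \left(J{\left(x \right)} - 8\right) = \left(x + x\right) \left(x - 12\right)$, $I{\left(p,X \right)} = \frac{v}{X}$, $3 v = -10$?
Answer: $- \frac{3321504}{3415325} \approx -0.97253$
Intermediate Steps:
$v = - \frac{10}{3}$ ($v = \frac{1}{3} \left(-10\right) = - \frac{10}{3} \approx -3.3333$)
$I{\left(p,X \right)} = - \frac{10}{3 X}$
$J{\left(x \right)} = 8 + \frac{2 x \left(-12 + x\right)}{5}$ ($J{\left(x \right)} = 8 + \frac{\left(x + x\right) \left(x - 12\right)}{5} = 8 + \frac{2 x \left(-12 + x\right)}{5}$)
$\frac{-32391 - 13741}{J{\left(I{\left(-6,-8 \right)} \right)} + 47429} = \frac{-32391 - 13741}{\left(8 - \frac{24 \left(- \frac{10}{3 \left(-8\right)}\right)}{5} + \frac{2 \left(- \frac{10}{3 \left(-8\right)}\right)^{2}}{5}\right) + 47429} = - \frac{46132}{\left(8 - \frac{24 \left(\left(- \frac{10}{3}\right) \left(- \frac{1}{8}\right)\right)}{5} + \frac{2 \left(\left(- \frac{10}{3}\right) \left(- \frac{1}{8}\right)\right)^{2}}{5}\right) + 47429} = - \frac{46132}{\left(8 - 2 + \frac{2 \left(\frac{5}{12}\right)^{2}}{5}\right) + 47429} = - \frac{46132}{\left(8 - 2 + \frac{2}{5} \cdot \frac{25}{144}\right) + 47429} = - \frac{46132}{\left(8 - 2 + \frac{5}{72}\right) + 47429} = - \frac{46132}{\frac{437}{72} + 47429} = - \frac{46132}{\frac{3415325}{72}} = \left(-46132\right) \frac{72}{3415325} = - \frac{3321504}{3415325}$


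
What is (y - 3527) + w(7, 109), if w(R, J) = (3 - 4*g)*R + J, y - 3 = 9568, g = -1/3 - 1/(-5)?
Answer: 92666/15 ≈ 6177.7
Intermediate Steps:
g = -2/15 (g = -1*1/3 - 1*(-1/5) = -1/3 + 1/5 = -2/15 ≈ -0.13333)
y = 9571 (y = 3 + 9568 = 9571)
w(R, J) = J + 53*R/15 (w(R, J) = (3 - 4*(-2/15))*R + J = (3 + 8/15)*R + J = 53*R/15 + J = J + 53*R/15)
(y - 3527) + w(7, 109) = (9571 - 3527) + (109 + (53/15)*7) = 6044 + (109 + 371/15) = 6044 + 2006/15 = 92666/15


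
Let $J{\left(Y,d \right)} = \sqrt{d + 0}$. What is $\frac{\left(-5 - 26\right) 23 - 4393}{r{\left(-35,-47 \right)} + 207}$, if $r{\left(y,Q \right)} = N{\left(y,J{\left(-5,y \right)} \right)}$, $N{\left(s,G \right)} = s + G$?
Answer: $- \frac{292744}{9873} + \frac{1702 i \sqrt{35}}{9873} \approx -29.651 + 1.0199 i$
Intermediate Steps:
$J{\left(Y,d \right)} = \sqrt{d}$
$N{\left(s,G \right)} = G + s$
$r{\left(y,Q \right)} = y + \sqrt{y}$ ($r{\left(y,Q \right)} = \sqrt{y} + y = y + \sqrt{y}$)
$\frac{\left(-5 - 26\right) 23 - 4393}{r{\left(-35,-47 \right)} + 207} = \frac{\left(-5 - 26\right) 23 - 4393}{\left(-35 + \sqrt{-35}\right) + 207} = \frac{\left(-31\right) 23 - 4393}{\left(-35 + i \sqrt{35}\right) + 207} = \frac{-713 - 4393}{172 + i \sqrt{35}} = - \frac{5106}{172 + i \sqrt{35}}$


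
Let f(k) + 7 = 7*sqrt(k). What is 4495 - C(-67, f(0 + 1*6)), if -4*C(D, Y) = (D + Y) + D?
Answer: 17839/4 + 7*sqrt(6)/4 ≈ 4464.0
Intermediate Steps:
f(k) = -7 + 7*sqrt(k)
C(D, Y) = -D/2 - Y/4 (C(D, Y) = -((D + Y) + D)/4 = -(Y + 2*D)/4 = -D/2 - Y/4)
4495 - C(-67, f(0 + 1*6)) = 4495 - (-1/2*(-67) - (-7 + 7*sqrt(0 + 1*6))/4) = 4495 - (67/2 - (-7 + 7*sqrt(0 + 6))/4) = 4495 - (67/2 - (-7 + 7*sqrt(6))/4) = 4495 - (67/2 + (7/4 - 7*sqrt(6)/4)) = 4495 - (141/4 - 7*sqrt(6)/4) = 4495 + (-141/4 + 7*sqrt(6)/4) = 17839/4 + 7*sqrt(6)/4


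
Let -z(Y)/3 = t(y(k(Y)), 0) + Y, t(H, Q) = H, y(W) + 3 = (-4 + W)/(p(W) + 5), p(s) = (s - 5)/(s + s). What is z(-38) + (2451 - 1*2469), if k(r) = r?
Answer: 5999/47 ≈ 127.64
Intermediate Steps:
p(s) = (-5 + s)/(2*s) (p(s) = (-5 + s)/((2*s)) = (-5 + s)*(1/(2*s)) = (-5 + s)/(2*s))
y(W) = -3 + (-4 + W)/(5 + (-5 + W)/(2*W)) (y(W) = -3 + (-4 + W)/((-5 + W)/(2*W) + 5) = -3 + (-4 + W)/(5 + (-5 + W)/(2*W)))
z(Y) = -3*Y - 3*(15 - 41*Y + 2*Y²)/(-5 + 11*Y) (z(Y) = -3*((15 - 41*Y + 2*Y²)/(-5 + 11*Y) + Y) = -3*(Y + (15 - 41*Y + 2*Y²)/(-5 + 11*Y)) = -3*Y - 3*(15 - 41*Y + 2*Y²)/(-5 + 11*Y))
z(-38) + (2451 - 1*2469) = 3*(-15 - 13*(-38)² + 46*(-38))/(-5 + 11*(-38)) + (2451 - 1*2469) = 3*(-15 - 13*1444 - 1748)/(-5 - 418) + (2451 - 2469) = 3*(-15 - 18772 - 1748)/(-423) - 18 = 3*(-1/423)*(-20535) - 18 = 6845/47 - 18 = 5999/47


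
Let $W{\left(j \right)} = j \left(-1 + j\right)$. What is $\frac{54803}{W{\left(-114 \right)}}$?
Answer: $\frac{54803}{13110} \approx 4.1802$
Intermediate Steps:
$\frac{54803}{W{\left(-114 \right)}} = \frac{54803}{\left(-114\right) \left(-1 - 114\right)} = \frac{54803}{\left(-114\right) \left(-115\right)} = \frac{54803}{13110}$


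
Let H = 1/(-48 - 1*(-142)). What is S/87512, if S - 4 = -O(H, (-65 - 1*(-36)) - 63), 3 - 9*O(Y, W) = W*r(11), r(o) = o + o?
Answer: -1991/787608 ≈ -0.0025279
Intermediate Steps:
r(o) = 2*o
H = 1/94 (H = 1/(-48 + 142) = 1/94 ≈ 0.010638)
O(Y, W) = ⅓ - 22*W/9 (O(Y, W) = ⅓ - W*2*11/9 = ⅓ - W*22/9 = ⅓ - 22*W/9)
S = -1991/9 (S = 4 - (⅓ - 22*((-65 - 1*(-36)) - 63)/9) = 4 - (⅓ - 22*((-65 + 36) - 63)/9) = 4 - (⅓ - 22*(-29 - 63)/9) = 4 - (⅓ - 22/9*(-92)) = 4 - (⅓ + 2024/9) = 4 - 1*2027/9 = 4 - 2027/9 = -1991/9 ≈ -221.22)
S/87512 = -1991/9/87512 = -1991/9*1/87512 = -1991/787608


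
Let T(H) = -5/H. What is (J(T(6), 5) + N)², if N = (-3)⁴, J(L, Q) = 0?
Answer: 6561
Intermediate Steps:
N = 81
(J(T(6), 5) + N)² = (0 + 81)² = 81² = 6561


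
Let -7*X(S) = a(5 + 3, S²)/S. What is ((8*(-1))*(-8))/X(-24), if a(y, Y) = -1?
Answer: -10752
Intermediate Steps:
X(S) = 1/(7*S) (X(S) = -(-1)/(7*S) = 1/(7*S))
((8*(-1))*(-8))/X(-24) = ((8*(-1))*(-8))/(((⅐)/(-24))) = (-8*(-8))/(((⅐)*(-1/24))) = 64/(-1/168) = 64*(-168) = -10752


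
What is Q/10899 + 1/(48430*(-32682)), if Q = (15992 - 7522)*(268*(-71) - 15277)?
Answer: -7300008725867173/273822541980 ≈ -26660.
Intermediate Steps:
Q = -290563350 (Q = 8470*(-19028 - 15277) = 8470*(-34305) = -290563350)
Q/10899 + 1/(48430*(-32682)) = -290563350/10899 + 1/(48430*(-32682)) = -290563350*1/10899 + (1/48430)*(-1/32682) = -13836350/519 - 1/1582789260 = -7300008725867173/273822541980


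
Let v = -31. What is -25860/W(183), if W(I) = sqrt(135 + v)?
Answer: -6465*sqrt(26)/13 ≈ -2535.8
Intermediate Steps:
W(I) = 2*sqrt(26) (W(I) = sqrt(135 - 31) = sqrt(104) = 2*sqrt(26))
-25860/W(183) = -25860*sqrt(26)/52 = -6465*sqrt(26)/13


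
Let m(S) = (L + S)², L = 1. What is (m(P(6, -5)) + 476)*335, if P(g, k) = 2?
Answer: 162475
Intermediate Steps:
m(S) = (1 + S)²
(m(P(6, -5)) + 476)*335 = ((1 + 2)² + 476)*335 = (3² + 476)*335 = (9 + 476)*335 = 485*335 = 162475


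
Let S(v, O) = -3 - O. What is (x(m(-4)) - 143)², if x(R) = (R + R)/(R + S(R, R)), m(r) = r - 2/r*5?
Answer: 20164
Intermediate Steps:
m(r) = r - 10/r
x(R) = -2*R/3 (x(R) = (R + R)/(R + (-3 - R)) = (2*R)/(-3) = (2*R)*(-⅓) = -2*R/3)
(x(m(-4)) - 143)² = (-2*(-4 - 10/(-4))/3 - 143)² = (-2*(-4 - 10*(-¼))/3 - 143)² = (-2*(-4 + 5/2)/3 - 143)² = (-⅔*(-3/2) - 143)² = (1 - 143)² = (-142)² = 20164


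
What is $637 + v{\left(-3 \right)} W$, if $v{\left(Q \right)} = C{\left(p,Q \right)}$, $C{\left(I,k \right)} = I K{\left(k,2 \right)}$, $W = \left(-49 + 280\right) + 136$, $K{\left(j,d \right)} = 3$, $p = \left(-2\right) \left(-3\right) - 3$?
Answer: $3940$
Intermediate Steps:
$p = 3$ ($p = 6 - 3 = 3$)
$W = 367$ ($W = 231 + 136 = 367$)
$C{\left(I,k \right)} = 3 I$ ($C{\left(I,k \right)} = I 3 = 3 I$)
$v{\left(Q \right)} = 9$ ($v{\left(Q \right)} = 3 \cdot 3 = 9$)
$637 + v{\left(-3 \right)} W = 637 + 9 \cdot 367 = 637 + 3303 = 3940$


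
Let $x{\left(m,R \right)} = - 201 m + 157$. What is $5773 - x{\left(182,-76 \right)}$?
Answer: $42198$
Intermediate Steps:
$x{\left(m,R \right)} = 157 - 201 m$
$5773 - x{\left(182,-76 \right)} = 5773 - \left(157 - 36582\right) = 5773 - -36425 = 5773 + 36425 = 42198$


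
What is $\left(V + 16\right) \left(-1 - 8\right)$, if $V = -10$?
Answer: $-54$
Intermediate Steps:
$\left(V + 16\right) \left(-1 - 8\right) = \left(-10 + 16\right) \left(-1 - 8\right) = 6 \left(-1 - 8\right) = 6 \left(-9\right) = -54$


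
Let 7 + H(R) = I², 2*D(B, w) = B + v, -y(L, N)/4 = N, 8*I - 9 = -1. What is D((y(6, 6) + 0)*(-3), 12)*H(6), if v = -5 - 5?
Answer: -186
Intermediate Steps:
I = 1 (I = 9/8 + (⅛)*(-1) = 9/8 - ⅛ = 1)
v = -10
y(L, N) = -4*N
D(B, w) = -5 + B/2 (D(B, w) = (B - 10)/2 = (-10 + B)/2 = -5 + B/2)
H(R) = -6 (H(R) = -7 + 1² = -7 + 1 = -6)
D((y(6, 6) + 0)*(-3), 12)*H(6) = (-5 + ((-4*6 + 0)*(-3))/2)*(-6) = (-5 + ((-24 + 0)*(-3))/2)*(-6) = (-5 + (-24*(-3))/2)*(-6) = (-5 + (½)*72)*(-6) = (-5 + 36)*(-6) = 31*(-6) = -186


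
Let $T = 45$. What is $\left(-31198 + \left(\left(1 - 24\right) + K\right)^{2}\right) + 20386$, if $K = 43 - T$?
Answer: $-10187$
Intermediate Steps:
$K = -2$ ($K = 43 - 45 = -2$)
$\left(-31198 + \left(\left(1 - 24\right) + K\right)^{2}\right) + 20386 = \left(-31198 + \left(\left(1 - 24\right) - 2\right)^{2}\right) + 20386 = \left(-31198 + \left(-23 - 2\right)^{2}\right) + 20386 = \left(-31198 + \left(-25\right)^{2}\right) + 20386 = \left(-31198 + 625\right) + 20386 = -30573 + 20386 = -10187$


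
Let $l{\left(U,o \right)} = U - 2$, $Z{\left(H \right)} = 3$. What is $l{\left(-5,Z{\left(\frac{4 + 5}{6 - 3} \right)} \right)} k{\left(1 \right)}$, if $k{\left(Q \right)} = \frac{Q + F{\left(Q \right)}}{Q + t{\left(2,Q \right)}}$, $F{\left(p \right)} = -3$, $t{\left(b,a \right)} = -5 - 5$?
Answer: $- \frac{14}{9} \approx -1.5556$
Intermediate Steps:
$t{\left(b,a \right)} = -10$
$l{\left(U,o \right)} = -2 + U$
$k{\left(Q \right)} = \frac{-3 + Q}{-10 + Q}$ ($k{\left(Q \right)} = \frac{Q - 3}{Q - 10} = \frac{-3 + Q}{-10 + Q}$)
$l{\left(-5,Z{\left(\frac{4 + 5}{6 - 3} \right)} \right)} k{\left(1 \right)} = \left(-2 - 5\right) \frac{-3 + 1}{-10 + 1} = - 7 \frac{1}{-9} \left(-2\right) = - 7 \left(\left(- \frac{1}{9}\right) \left(-2\right)\right) = \left(-7\right) \frac{2}{9} = - \frac{14}{9}$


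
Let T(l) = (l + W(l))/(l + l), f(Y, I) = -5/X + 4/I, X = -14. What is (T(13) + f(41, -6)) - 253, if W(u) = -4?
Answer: -69059/273 ≈ -252.96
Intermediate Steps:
f(Y, I) = 5/14 + 4/I (f(Y, I) = -5/(-14) + 4/I = -5*(-1/14) + 4/I = 5/14 + 4/I)
T(l) = (-4 + l)/(2*l) (T(l) = (l - 4)/(l + l) = (-4 + l)/((2*l)) = (-4 + l)*(1/(2*l)) = (-4 + l)/(2*l))
(T(13) + f(41, -6)) - 253 = ((1/2)*(-4 + 13)/13 + (5/14 + 4/(-6))) - 253 = ((1/2)*(1/13)*9 + (5/14 + 4*(-1/6))) - 253 = (9/26 + (5/14 - 2/3)) - 253 = (9/26 - 13/42) - 253 = 10/273 - 253 = -69059/273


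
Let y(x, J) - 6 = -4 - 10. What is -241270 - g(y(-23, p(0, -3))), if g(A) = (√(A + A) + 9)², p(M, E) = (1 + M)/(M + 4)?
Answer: -241335 - 72*I ≈ -2.4134e+5 - 72.0*I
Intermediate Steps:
p(M, E) = (1 + M)/(4 + M)
y(x, J) = -8 (y(x, J) = 6 + (-4 - 10) = 6 - 14 = -8)
g(A) = (9 + √2*√A)² (g(A) = (√(2*A) + 9)² = (√2*√A + 9)² = (9 + √2*√A)²)
-241270 - g(y(-23, p(0, -3))) = -241270 - (9 + √2*√(-8))² = -241270 - (9 + √2*(2*I*√2))² = -241270 - (9 + 4*I)²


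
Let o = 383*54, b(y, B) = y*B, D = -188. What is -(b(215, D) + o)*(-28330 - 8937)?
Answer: -735576046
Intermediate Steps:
b(y, B) = B*y
o = 20682
-(b(215, D) + o)*(-28330 - 8937) = -(-188*215 + 20682)*(-28330 - 8937) = -(-40420 + 20682)*(-37267) = -(-19738)*(-37267) = -1*735576046 = -735576046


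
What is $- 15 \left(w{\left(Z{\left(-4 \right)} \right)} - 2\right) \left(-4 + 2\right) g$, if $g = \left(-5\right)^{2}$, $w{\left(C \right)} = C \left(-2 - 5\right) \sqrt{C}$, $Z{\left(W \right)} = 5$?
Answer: $-1500 - 26250 \sqrt{5} \approx -60197.0$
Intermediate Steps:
$w{\left(C \right)} = - 7 C^{\frac{3}{2}}$ ($w{\left(C \right)} = C \left(-7\right) \sqrt{C} = - 7 C \sqrt{C} = - 7 C^{\frac{3}{2}}$)
$g = 25$
$- 15 \left(w{\left(Z{\left(-4 \right)} \right)} - 2\right) \left(-4 + 2\right) g = - 15 \left(- 7 \cdot 5^{\frac{3}{2}} - 2\right) \left(-4 + 2\right) 25 = - 15 \left(- 7 \cdot 5 \sqrt{5} - 2\right) \left(-2\right) 25 = - 15 \left(- 35 \sqrt{5} - 2\right) \left(-2\right) 25 = - 15 \left(-2 - 35 \sqrt{5}\right) \left(-2\right) 25 = - 15 \left(4 + 70 \sqrt{5}\right) 25 = \left(-60 - 1050 \sqrt{5}\right) 25 = -1500 - 26250 \sqrt{5}$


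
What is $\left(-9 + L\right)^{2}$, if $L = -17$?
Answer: $676$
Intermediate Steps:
$\left(-9 + L\right)^{2} = \left(-9 - 17\right)^{2} = \left(-26\right)^{2} = 676$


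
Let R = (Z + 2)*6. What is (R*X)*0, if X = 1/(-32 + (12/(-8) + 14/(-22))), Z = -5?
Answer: 0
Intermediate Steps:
R = -18 (R = (-5 + 2)*6 = -3*6 = -18)
X = -22/751 (X = 1/(-32 + (12*(-⅛) + 14*(-1/22))) = 1/(-32 + (-3/2 - 7/11)) = 1/(-32 - 47/22) = 1/(-751/22) = -22/751 ≈ -0.029294)
(R*X)*0 = -18*(-22/751)*0 = (396/751)*0 = 0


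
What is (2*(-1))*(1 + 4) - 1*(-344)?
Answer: 334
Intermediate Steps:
(2*(-1))*(1 + 4) - 1*(-344) = -2*5 + 344 = -10 + 344 = 334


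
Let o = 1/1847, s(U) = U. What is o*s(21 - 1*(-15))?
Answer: 36/1847 ≈ 0.019491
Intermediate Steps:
o = 1/1847 ≈ 0.00054142
o*s(21 - 1*(-15)) = (21 - 1*(-15))/1847 = (21 + 15)/1847 = (1/1847)*36 = 36/1847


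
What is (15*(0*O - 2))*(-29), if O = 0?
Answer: 870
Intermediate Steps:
(15*(0*O - 2))*(-29) = (15*(0*0 - 2))*(-29) = (15*(0 - 2))*(-29) = (15*(-2))*(-29) = -30*(-29) = 870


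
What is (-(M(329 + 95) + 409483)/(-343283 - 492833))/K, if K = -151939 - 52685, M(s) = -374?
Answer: -409109/171089400384 ≈ -2.3912e-6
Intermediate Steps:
K = -204624
(-(M(329 + 95) + 409483)/(-343283 - 492833))/K = -(-374 + 409483)/(-343283 - 492833)/(-204624) = -409109/(-836116)*(-1/204624) = -409109*(-1)/836116*(-1/204624) = -1*(-409109/836116)*(-1/204624) = (409109/836116)*(-1/204624) = -409109/171089400384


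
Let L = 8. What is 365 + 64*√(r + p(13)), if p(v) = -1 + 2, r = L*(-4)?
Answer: 365 + 64*I*√31 ≈ 365.0 + 356.34*I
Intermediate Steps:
r = -32 (r = 8*(-4) = -32)
p(v) = 1
365 + 64*√(r + p(13)) = 365 + 64*√(-32 + 1) = 365 + 64*√(-31) = 365 + 64*(I*√31) = 365 + 64*I*√31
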